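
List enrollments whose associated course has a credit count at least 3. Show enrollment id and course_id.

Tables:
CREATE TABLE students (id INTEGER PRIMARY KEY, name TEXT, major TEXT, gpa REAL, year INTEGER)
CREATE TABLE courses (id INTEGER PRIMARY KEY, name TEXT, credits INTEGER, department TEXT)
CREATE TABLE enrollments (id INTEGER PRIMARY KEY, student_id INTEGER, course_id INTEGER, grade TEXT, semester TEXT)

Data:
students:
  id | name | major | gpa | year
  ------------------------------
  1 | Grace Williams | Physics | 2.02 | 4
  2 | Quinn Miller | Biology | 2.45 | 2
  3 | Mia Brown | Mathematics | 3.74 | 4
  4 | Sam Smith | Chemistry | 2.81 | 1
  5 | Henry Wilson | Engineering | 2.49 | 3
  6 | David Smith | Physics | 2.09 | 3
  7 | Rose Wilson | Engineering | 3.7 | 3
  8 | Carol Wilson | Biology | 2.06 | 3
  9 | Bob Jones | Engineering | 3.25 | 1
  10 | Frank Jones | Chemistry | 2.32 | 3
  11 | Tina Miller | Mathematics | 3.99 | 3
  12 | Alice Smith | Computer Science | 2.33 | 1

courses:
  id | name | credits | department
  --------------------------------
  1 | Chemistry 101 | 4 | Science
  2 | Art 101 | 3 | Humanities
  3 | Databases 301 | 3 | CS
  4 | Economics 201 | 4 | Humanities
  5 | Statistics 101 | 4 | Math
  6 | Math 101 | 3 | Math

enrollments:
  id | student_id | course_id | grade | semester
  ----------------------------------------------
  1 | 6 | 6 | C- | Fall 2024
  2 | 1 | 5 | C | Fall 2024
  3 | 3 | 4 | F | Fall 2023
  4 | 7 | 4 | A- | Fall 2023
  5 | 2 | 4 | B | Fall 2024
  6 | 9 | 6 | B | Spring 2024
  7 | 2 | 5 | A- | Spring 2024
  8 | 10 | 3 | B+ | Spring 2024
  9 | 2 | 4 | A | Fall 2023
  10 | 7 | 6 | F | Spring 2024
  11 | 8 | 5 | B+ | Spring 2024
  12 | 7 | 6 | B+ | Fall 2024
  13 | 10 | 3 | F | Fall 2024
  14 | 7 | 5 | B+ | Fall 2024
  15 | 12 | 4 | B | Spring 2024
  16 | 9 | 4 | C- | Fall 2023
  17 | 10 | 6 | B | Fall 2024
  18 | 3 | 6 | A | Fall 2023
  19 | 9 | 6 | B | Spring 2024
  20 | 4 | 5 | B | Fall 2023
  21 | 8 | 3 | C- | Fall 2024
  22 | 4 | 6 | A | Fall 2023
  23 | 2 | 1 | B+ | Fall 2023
SELECT id, course_id FROM enrollments WHERE course_id IN (SELECT id FROM courses WHERE credits >= 3)

Execution result:
id | course_id
1 | 6
2 | 5
3 | 4
4 | 4
5 | 4
6 | 6
7 | 5
8 | 3
9 | 4
10 | 6
11 | 5
12 | 6
13 | 3
14 | 5
15 | 4
16 | 4
17 | 6
18 | 6
19 | 6
20 | 5
21 | 3
22 | 6
23 | 1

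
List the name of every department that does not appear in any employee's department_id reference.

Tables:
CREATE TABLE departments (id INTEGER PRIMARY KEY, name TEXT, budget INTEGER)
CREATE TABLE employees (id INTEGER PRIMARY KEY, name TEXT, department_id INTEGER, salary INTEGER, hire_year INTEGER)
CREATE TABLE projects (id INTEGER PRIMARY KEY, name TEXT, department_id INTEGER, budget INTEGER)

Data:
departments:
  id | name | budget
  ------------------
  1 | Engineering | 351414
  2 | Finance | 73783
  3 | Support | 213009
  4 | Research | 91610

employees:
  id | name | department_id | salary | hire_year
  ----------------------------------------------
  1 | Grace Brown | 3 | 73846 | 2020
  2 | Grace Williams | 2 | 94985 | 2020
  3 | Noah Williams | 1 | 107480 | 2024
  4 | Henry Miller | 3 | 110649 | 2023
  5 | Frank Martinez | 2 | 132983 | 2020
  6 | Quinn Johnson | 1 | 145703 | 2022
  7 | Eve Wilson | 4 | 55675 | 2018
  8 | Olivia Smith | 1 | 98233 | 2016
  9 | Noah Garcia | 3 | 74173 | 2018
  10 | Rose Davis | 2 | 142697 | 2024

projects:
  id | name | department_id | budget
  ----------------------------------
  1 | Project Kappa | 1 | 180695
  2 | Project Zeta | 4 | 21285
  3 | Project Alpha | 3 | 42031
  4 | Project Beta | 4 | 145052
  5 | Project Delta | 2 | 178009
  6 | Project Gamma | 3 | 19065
SELECT p.name FROM departments p LEFT JOIN employees c ON c.department_id = p.id WHERE c.id IS NULL

Execution result:
(no rows)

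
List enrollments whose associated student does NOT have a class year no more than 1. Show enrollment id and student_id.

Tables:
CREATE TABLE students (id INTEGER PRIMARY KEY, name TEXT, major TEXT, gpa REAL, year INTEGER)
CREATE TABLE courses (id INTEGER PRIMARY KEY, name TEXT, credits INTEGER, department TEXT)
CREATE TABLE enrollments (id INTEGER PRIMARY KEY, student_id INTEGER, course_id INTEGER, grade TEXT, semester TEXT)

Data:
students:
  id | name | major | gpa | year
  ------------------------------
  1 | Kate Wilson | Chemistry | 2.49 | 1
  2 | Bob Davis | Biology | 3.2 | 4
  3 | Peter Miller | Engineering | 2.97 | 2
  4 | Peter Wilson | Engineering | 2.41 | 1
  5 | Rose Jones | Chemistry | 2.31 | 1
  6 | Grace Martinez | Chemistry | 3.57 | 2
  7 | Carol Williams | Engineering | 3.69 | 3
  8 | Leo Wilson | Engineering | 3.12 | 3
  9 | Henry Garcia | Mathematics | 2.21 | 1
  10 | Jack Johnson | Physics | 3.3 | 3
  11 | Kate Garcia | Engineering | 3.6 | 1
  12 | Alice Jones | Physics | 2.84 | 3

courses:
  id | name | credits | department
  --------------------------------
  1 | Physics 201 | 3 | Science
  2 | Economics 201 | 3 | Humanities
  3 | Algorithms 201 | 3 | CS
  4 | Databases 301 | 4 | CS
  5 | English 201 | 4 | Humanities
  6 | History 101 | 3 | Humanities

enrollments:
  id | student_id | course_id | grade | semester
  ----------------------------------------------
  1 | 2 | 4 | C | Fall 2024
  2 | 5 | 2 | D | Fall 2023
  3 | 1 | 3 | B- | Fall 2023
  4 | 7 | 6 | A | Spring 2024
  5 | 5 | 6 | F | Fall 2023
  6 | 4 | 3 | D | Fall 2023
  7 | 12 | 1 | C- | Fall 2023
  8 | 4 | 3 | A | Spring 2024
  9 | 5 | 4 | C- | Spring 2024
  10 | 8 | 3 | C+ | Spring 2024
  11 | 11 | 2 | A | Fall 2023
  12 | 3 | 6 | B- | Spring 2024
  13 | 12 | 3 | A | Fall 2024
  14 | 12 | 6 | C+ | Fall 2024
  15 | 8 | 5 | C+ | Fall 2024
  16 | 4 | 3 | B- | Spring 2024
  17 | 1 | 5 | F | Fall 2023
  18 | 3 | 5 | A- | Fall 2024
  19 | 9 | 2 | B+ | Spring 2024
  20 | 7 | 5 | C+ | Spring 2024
SELECT id, student_id FROM enrollments WHERE student_id NOT IN (SELECT id FROM students WHERE year <= 1)

Execution result:
id | student_id
1 | 2
4 | 7
7 | 12
10 | 8
12 | 3
13 | 12
14 | 12
15 | 8
18 | 3
20 | 7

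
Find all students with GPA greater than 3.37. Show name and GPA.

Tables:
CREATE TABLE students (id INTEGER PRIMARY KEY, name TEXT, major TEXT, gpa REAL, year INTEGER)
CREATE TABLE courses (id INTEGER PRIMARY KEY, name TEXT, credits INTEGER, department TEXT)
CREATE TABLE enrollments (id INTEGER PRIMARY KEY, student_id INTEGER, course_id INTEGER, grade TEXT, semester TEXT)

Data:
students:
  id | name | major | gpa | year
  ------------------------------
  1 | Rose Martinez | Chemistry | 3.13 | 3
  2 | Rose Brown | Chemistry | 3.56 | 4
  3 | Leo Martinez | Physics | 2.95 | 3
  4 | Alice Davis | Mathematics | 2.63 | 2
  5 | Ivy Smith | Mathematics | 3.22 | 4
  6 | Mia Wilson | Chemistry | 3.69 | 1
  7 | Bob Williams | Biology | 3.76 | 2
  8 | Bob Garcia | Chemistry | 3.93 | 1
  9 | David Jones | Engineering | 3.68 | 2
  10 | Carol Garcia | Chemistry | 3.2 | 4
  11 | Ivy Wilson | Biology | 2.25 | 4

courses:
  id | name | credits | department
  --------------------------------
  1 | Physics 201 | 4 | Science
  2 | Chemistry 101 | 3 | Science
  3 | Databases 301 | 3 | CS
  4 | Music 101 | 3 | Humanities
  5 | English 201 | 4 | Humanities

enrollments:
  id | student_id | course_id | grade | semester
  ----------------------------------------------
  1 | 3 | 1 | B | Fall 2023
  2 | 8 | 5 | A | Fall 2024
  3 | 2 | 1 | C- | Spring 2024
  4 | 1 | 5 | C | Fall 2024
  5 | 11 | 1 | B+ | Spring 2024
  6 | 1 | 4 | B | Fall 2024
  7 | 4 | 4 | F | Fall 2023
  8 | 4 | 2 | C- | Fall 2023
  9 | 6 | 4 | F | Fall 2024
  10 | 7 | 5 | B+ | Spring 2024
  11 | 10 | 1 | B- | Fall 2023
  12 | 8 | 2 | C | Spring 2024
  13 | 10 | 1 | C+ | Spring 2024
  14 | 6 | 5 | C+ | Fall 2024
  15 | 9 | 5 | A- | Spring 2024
SELECT name, gpa FROM students WHERE gpa > 3.37

Execution result:
name | gpa
Rose Brown | 3.56
Mia Wilson | 3.69
Bob Williams | 3.76
Bob Garcia | 3.93
David Jones | 3.68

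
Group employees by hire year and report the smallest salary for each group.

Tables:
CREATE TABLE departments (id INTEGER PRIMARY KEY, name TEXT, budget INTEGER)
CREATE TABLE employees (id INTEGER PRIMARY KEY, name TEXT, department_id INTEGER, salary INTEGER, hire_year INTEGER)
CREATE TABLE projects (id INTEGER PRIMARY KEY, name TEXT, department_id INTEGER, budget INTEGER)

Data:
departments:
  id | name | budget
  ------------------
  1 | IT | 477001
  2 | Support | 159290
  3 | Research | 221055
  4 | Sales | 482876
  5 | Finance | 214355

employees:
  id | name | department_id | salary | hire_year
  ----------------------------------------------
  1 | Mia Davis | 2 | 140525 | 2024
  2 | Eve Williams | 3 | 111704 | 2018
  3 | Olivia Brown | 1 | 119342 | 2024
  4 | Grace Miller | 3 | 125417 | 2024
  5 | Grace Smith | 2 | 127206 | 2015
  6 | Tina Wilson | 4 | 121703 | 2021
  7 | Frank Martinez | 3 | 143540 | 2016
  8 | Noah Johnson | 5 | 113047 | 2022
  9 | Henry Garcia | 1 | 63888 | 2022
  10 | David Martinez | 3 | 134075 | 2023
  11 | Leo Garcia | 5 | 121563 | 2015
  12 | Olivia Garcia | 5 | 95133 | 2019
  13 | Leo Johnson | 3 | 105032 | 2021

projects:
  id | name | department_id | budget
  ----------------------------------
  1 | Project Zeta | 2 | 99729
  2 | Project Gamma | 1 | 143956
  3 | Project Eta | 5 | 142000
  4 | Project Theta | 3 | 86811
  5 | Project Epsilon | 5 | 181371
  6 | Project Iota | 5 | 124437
SELECT hire_year, MIN(salary) AS min_salary FROM employees GROUP BY hire_year

Execution result:
hire_year | min_salary
2015 | 121563
2016 | 143540
2018 | 111704
2019 | 95133
2021 | 105032
2022 | 63888
2023 | 134075
2024 | 119342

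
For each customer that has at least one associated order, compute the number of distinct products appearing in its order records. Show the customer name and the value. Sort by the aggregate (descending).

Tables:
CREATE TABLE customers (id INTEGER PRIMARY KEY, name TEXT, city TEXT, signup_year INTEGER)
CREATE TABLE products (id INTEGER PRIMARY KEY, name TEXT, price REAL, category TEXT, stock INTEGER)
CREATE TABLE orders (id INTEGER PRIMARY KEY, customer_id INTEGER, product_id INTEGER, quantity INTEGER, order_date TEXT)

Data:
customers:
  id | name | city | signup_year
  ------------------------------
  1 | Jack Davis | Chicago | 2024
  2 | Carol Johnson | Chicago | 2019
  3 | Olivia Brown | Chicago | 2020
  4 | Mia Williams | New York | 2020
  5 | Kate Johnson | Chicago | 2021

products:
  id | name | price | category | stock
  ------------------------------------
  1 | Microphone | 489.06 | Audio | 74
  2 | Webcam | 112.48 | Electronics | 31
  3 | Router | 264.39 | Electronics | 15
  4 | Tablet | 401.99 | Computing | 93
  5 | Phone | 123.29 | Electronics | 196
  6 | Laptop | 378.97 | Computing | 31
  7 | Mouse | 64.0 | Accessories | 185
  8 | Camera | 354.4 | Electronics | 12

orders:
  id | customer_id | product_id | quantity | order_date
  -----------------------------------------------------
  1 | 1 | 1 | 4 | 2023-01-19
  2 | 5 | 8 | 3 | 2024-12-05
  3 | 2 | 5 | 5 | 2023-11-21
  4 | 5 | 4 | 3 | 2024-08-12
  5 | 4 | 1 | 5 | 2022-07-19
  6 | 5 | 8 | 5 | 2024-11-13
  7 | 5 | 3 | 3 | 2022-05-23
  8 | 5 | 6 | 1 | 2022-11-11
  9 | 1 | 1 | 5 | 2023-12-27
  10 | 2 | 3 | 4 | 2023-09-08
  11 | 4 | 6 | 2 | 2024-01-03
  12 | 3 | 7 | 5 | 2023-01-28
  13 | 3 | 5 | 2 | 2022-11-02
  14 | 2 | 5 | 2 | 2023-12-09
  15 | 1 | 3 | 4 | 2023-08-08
SELECT p.name, COUNT(DISTINCT c.product_id) AS distinct_product_count FROM orders c JOIN customers p ON c.customer_id = p.id GROUP BY p.id, p.name ORDER BY distinct_product_count DESC

Execution result:
name | distinct_product_count
Kate Johnson | 4
Jack Davis | 2
Carol Johnson | 2
Olivia Brown | 2
Mia Williams | 2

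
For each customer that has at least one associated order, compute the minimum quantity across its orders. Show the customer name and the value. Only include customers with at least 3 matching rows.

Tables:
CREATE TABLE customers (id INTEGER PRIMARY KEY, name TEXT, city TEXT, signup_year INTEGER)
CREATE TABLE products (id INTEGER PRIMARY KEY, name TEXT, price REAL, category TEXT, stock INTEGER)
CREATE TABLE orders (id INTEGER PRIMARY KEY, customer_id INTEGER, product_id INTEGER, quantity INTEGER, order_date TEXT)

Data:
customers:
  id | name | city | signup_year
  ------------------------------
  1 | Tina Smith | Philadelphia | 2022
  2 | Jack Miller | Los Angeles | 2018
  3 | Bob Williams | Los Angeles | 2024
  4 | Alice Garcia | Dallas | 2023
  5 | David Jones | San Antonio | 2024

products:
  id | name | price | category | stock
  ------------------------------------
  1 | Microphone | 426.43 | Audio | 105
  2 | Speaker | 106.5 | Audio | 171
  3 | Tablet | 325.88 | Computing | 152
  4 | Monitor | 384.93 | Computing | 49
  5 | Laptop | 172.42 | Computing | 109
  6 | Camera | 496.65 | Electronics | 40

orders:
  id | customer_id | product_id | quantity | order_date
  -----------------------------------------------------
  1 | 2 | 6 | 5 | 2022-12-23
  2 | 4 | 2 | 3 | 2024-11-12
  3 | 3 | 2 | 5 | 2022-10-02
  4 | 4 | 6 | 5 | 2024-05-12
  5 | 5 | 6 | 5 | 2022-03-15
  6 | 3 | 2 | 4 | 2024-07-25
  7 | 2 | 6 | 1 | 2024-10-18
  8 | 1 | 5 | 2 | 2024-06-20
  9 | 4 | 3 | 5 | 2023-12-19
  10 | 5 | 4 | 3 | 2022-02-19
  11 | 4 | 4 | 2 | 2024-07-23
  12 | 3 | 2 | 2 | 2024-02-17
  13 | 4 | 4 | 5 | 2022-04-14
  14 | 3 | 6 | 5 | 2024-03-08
SELECT p.name, MIN(c.quantity) AS min_quantity FROM orders c JOIN customers p ON c.customer_id = p.id GROUP BY p.id, p.name HAVING COUNT(*) >= 3

Execution result:
name | min_quantity
Bob Williams | 2
Alice Garcia | 2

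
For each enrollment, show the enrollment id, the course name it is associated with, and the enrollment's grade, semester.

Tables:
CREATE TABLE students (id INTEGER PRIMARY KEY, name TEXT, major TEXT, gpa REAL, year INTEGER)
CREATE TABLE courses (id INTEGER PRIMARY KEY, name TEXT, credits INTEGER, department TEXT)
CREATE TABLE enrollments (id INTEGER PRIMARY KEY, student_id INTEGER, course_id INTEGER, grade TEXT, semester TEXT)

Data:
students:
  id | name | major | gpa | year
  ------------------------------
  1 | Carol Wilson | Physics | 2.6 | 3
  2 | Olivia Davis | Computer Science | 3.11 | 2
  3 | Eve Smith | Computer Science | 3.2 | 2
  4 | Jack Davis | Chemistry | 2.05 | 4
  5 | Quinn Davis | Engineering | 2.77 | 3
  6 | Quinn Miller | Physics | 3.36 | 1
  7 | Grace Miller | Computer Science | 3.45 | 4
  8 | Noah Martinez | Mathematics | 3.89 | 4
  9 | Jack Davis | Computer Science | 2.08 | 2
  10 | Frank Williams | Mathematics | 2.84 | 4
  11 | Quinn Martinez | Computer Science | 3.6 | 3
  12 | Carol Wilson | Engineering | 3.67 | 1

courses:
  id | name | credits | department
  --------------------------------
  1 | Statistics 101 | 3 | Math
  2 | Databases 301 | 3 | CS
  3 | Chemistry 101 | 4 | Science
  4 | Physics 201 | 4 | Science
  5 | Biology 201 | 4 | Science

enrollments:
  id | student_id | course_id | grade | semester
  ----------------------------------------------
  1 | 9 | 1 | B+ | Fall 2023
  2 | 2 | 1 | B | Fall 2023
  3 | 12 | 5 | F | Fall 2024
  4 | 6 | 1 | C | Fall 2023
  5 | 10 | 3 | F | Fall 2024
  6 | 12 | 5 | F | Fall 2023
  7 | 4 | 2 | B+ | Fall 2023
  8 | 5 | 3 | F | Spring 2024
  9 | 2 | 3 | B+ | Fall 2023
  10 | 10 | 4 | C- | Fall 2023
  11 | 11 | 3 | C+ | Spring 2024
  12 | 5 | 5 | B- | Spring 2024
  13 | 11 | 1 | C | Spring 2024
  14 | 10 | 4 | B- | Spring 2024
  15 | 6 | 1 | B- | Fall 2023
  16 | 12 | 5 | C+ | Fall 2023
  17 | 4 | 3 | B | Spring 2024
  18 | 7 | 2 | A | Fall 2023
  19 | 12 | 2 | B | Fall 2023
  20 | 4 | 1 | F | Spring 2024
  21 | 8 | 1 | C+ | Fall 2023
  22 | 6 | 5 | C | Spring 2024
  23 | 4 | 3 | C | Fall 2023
SELECT c.id, p.name AS course, c.grade, c.semester FROM enrollments c JOIN courses p ON c.course_id = p.id

Execution result:
id | course | grade | semester
1 | Statistics 101 | B+ | Fall 2023
2 | Statistics 101 | B | Fall 2023
3 | Biology 201 | F | Fall 2024
4 | Statistics 101 | C | Fall 2023
5 | Chemistry 101 | F | Fall 2024
6 | Biology 201 | F | Fall 2023
7 | Databases 301 | B+ | Fall 2023
8 | Chemistry 101 | F | Spring 2024
9 | Chemistry 101 | B+ | Fall 2023
10 | Physics 201 | C- | Fall 2023
11 | Chemistry 101 | C+ | Spring 2024
12 | Biology 201 | B- | Spring 2024
13 | Statistics 101 | C | Spring 2024
14 | Physics 201 | B- | Spring 2024
15 | Statistics 101 | B- | Fall 2023
16 | Biology 201 | C+ | Fall 2023
17 | Chemistry 101 | B | Spring 2024
18 | Databases 301 | A | Fall 2023
19 | Databases 301 | B | Fall 2023
20 | Statistics 101 | F | Spring 2024
21 | Statistics 101 | C+ | Fall 2023
22 | Biology 201 | C | Spring 2024
23 | Chemistry 101 | C | Fall 2023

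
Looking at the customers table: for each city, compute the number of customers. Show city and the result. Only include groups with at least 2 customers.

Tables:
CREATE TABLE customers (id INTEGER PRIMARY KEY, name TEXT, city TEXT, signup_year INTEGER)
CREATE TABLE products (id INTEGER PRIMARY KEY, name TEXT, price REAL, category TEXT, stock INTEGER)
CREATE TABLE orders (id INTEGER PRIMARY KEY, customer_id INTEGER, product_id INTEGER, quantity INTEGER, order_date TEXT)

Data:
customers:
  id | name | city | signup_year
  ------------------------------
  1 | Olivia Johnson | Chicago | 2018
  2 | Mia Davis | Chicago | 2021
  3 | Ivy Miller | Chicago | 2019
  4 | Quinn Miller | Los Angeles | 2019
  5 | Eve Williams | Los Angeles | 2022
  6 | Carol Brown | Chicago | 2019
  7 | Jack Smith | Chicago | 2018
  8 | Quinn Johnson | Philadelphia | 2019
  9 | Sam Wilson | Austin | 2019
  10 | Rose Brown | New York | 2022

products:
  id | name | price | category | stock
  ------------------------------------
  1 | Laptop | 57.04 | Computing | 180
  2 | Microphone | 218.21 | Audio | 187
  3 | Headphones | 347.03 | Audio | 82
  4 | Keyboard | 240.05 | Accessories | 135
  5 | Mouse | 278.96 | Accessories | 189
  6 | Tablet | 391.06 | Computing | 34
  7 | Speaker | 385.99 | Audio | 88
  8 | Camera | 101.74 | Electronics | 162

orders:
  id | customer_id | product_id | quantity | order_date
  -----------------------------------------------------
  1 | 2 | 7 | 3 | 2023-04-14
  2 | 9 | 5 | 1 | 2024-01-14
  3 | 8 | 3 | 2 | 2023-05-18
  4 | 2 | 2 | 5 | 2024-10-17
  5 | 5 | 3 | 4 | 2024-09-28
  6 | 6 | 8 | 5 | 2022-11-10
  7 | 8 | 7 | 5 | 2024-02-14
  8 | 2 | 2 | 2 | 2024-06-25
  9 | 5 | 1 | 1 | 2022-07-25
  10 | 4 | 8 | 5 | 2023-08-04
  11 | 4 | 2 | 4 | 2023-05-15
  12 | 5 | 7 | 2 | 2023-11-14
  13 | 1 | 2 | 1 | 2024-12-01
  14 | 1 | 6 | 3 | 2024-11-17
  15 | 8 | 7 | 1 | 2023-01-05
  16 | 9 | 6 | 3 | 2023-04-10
SELECT city, COUNT(*) AS n FROM customers GROUP BY city HAVING COUNT(*) >= 2

Execution result:
city | n
Chicago | 5
Los Angeles | 2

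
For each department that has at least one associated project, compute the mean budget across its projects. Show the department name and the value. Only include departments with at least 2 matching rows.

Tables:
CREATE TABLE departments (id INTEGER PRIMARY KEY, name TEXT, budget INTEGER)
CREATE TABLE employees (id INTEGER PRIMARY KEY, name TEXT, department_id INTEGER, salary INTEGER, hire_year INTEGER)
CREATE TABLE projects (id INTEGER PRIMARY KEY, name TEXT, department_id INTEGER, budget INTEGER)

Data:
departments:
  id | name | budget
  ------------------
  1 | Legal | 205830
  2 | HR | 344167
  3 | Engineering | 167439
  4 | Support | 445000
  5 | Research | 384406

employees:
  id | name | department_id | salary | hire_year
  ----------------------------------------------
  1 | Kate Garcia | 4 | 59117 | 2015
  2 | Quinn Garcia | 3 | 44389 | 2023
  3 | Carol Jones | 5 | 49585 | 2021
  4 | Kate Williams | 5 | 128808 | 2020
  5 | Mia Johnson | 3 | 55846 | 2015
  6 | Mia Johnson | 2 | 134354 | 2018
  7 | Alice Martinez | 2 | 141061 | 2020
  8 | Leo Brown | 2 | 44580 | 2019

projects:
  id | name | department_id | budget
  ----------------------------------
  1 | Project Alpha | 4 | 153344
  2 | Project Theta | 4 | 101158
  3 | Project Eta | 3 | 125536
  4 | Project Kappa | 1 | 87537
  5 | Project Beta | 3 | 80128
SELECT p.name, AVG(c.budget) AS avg_budget FROM projects c JOIN departments p ON c.department_id = p.id GROUP BY p.id, p.name HAVING COUNT(*) >= 2

Execution result:
name | avg_budget
Engineering | 102832.00
Support | 127251.00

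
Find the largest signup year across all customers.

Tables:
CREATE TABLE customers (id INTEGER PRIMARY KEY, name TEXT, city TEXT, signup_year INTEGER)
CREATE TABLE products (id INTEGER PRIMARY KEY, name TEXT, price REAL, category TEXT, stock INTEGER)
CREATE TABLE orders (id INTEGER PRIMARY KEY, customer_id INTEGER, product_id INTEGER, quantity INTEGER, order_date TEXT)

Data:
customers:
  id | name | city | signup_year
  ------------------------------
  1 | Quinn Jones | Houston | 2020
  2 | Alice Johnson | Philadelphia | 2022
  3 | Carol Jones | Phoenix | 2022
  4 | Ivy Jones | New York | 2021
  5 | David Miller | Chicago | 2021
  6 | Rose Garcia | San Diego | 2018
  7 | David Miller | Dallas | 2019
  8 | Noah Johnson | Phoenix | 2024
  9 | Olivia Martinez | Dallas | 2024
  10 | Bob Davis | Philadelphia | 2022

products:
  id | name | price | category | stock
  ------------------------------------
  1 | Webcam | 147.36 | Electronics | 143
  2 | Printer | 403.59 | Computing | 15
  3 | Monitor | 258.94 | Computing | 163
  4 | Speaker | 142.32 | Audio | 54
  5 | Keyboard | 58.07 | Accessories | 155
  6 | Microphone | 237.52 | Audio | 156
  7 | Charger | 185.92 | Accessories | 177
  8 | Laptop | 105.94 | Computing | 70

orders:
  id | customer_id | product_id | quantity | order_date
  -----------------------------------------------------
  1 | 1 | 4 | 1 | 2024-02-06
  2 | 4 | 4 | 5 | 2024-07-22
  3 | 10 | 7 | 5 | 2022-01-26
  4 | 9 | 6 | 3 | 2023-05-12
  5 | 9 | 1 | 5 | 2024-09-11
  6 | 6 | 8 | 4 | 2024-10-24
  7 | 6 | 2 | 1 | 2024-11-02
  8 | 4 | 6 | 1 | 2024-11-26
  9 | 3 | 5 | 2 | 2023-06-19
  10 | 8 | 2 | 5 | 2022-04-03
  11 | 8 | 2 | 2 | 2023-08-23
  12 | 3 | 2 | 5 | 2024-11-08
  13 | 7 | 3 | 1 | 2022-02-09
SELECT MAX(signup_year) FROM customers

Execution result:
2024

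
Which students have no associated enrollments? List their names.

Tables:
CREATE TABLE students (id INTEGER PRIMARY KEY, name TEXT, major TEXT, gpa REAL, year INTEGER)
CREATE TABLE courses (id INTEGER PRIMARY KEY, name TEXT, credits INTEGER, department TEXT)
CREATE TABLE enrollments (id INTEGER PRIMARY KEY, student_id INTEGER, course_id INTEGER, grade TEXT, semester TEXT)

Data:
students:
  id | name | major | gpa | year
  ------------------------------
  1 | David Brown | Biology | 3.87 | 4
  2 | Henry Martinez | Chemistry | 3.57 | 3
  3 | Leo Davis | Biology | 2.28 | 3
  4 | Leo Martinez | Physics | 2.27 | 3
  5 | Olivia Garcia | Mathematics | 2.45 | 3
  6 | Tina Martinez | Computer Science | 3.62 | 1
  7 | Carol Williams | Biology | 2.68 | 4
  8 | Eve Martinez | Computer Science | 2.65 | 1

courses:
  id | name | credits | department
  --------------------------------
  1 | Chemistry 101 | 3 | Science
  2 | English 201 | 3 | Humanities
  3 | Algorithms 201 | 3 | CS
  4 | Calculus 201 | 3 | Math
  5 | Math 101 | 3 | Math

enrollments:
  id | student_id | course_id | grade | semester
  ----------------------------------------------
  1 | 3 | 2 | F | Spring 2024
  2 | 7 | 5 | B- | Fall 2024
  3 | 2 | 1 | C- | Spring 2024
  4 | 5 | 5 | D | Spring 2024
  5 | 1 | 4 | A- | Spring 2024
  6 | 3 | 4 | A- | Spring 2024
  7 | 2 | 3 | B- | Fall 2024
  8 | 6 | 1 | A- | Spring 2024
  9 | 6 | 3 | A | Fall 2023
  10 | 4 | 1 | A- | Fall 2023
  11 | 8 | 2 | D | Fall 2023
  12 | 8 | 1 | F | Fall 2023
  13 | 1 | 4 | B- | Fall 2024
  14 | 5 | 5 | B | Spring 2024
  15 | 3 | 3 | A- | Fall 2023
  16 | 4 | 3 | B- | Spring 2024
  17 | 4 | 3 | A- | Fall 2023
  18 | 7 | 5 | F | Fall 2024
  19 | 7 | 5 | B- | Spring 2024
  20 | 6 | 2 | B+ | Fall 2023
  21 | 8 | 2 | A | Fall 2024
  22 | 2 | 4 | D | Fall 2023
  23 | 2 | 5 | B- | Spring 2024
SELECT p.name FROM students p LEFT JOIN enrollments c ON c.student_id = p.id WHERE c.id IS NULL

Execution result:
(no rows)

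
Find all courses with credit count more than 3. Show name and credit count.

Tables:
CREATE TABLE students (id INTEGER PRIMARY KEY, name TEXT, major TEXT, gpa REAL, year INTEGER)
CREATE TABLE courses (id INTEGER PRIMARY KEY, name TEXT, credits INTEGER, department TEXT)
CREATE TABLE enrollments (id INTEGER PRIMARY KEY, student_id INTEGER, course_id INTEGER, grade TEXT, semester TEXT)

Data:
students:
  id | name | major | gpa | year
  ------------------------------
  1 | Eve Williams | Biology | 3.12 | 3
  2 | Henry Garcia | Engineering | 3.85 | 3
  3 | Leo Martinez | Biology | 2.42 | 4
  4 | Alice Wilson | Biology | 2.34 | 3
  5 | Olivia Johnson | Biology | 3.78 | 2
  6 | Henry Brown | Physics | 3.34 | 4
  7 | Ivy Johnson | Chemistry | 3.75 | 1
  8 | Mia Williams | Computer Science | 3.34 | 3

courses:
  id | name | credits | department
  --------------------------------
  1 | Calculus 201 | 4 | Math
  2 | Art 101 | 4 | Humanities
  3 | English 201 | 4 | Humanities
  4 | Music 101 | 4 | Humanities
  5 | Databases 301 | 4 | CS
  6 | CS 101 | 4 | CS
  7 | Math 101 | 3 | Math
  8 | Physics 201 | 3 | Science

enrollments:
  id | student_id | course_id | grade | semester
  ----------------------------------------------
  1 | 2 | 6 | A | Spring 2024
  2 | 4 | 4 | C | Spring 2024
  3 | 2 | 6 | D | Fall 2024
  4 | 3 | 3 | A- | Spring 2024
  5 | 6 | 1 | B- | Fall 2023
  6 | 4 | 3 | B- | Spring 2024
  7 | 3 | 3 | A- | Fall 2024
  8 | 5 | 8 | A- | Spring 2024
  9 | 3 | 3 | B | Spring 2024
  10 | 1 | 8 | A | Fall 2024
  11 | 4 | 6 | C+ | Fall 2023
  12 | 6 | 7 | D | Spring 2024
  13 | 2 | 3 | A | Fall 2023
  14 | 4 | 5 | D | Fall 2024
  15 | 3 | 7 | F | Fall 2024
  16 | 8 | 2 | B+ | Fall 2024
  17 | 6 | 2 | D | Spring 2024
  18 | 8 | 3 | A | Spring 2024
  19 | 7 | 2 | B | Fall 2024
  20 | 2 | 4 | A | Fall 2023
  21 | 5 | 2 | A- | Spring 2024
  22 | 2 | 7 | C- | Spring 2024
SELECT name, credits FROM courses WHERE credits > 3

Execution result:
name | credits
Calculus 201 | 4
Art 101 | 4
English 201 | 4
Music 101 | 4
Databases 301 | 4
CS 101 | 4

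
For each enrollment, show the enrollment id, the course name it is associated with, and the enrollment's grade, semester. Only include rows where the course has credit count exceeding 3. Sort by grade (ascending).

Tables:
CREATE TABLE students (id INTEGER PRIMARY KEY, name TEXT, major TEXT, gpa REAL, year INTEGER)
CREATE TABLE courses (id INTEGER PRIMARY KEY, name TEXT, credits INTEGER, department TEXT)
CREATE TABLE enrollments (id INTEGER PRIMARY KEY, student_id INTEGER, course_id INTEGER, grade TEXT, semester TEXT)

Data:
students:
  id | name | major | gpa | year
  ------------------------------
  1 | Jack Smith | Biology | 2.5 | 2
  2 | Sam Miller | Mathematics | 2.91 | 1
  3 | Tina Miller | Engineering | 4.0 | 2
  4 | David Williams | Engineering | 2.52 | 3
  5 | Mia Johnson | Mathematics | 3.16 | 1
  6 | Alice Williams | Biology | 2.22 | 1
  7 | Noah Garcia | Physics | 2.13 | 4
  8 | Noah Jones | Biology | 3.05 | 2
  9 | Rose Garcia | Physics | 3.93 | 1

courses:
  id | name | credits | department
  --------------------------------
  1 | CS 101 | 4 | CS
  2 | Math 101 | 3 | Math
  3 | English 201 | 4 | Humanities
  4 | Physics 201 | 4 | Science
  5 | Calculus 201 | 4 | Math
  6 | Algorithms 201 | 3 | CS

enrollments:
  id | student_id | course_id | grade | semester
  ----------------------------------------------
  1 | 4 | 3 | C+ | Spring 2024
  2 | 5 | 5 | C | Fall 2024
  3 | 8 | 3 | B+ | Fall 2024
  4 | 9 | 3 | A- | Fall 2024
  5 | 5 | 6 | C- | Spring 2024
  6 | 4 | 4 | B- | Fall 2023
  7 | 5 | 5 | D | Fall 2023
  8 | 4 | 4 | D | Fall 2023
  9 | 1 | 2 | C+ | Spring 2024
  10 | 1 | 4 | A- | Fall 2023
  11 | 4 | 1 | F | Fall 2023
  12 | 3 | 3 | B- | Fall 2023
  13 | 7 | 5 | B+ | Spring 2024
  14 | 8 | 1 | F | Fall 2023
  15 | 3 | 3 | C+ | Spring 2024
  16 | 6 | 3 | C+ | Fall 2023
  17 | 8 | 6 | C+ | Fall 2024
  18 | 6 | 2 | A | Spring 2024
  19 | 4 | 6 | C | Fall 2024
SELECT c.id, p.name AS course, c.grade, c.semester FROM enrollments c JOIN courses p ON c.course_id = p.id WHERE p.credits > 3 ORDER BY c.grade ASC

Execution result:
id | course | grade | semester
4 | English 201 | A- | Fall 2024
10 | Physics 201 | A- | Fall 2023
3 | English 201 | B+ | Fall 2024
13 | Calculus 201 | B+ | Spring 2024
6 | Physics 201 | B- | Fall 2023
12 | English 201 | B- | Fall 2023
2 | Calculus 201 | C | Fall 2024
1 | English 201 | C+ | Spring 2024
15 | English 201 | C+ | Spring 2024
16 | English 201 | C+ | Fall 2023
7 | Calculus 201 | D | Fall 2023
8 | Physics 201 | D | Fall 2023
11 | CS 101 | F | Fall 2023
14 | CS 101 | F | Fall 2023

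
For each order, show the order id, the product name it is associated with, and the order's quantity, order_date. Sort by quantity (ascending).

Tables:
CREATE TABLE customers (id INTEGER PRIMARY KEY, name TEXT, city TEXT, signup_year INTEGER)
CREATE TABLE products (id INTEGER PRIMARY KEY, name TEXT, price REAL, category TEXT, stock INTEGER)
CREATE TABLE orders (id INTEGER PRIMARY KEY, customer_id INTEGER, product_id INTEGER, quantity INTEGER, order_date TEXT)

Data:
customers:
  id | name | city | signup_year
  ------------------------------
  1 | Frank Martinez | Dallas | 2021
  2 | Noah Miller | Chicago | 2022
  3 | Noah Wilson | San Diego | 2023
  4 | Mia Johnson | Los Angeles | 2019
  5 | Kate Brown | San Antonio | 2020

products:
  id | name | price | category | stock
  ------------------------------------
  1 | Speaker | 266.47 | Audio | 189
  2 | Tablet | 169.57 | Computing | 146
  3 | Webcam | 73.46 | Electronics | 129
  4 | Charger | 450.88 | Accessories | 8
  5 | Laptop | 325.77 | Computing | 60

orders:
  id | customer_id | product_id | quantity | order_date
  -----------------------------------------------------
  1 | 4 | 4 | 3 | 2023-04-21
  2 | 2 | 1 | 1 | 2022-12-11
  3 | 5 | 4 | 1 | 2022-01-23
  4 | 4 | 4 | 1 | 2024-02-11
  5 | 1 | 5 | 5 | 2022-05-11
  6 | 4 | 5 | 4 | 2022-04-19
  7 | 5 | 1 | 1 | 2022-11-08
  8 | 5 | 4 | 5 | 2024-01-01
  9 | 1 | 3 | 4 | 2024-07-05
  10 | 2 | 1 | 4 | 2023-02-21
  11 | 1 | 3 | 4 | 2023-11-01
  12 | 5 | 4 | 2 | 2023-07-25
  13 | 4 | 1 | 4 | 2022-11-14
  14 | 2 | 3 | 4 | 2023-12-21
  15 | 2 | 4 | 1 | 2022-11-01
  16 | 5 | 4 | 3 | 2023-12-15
SELECT c.id, p.name AS product, c.quantity, c.order_date FROM orders c JOIN products p ON c.product_id = p.id ORDER BY c.quantity ASC

Execution result:
id | product | quantity | order_date
2 | Speaker | 1 | 2022-12-11
3 | Charger | 1 | 2022-01-23
4 | Charger | 1 | 2024-02-11
7 | Speaker | 1 | 2022-11-08
15 | Charger | 1 | 2022-11-01
12 | Charger | 2 | 2023-07-25
1 | Charger | 3 | 2023-04-21
16 | Charger | 3 | 2023-12-15
6 | Laptop | 4 | 2022-04-19
9 | Webcam | 4 | 2024-07-05
10 | Speaker | 4 | 2023-02-21
11 | Webcam | 4 | 2023-11-01
13 | Speaker | 4 | 2022-11-14
14 | Webcam | 4 | 2023-12-21
5 | Laptop | 5 | 2022-05-11
8 | Charger | 5 | 2024-01-01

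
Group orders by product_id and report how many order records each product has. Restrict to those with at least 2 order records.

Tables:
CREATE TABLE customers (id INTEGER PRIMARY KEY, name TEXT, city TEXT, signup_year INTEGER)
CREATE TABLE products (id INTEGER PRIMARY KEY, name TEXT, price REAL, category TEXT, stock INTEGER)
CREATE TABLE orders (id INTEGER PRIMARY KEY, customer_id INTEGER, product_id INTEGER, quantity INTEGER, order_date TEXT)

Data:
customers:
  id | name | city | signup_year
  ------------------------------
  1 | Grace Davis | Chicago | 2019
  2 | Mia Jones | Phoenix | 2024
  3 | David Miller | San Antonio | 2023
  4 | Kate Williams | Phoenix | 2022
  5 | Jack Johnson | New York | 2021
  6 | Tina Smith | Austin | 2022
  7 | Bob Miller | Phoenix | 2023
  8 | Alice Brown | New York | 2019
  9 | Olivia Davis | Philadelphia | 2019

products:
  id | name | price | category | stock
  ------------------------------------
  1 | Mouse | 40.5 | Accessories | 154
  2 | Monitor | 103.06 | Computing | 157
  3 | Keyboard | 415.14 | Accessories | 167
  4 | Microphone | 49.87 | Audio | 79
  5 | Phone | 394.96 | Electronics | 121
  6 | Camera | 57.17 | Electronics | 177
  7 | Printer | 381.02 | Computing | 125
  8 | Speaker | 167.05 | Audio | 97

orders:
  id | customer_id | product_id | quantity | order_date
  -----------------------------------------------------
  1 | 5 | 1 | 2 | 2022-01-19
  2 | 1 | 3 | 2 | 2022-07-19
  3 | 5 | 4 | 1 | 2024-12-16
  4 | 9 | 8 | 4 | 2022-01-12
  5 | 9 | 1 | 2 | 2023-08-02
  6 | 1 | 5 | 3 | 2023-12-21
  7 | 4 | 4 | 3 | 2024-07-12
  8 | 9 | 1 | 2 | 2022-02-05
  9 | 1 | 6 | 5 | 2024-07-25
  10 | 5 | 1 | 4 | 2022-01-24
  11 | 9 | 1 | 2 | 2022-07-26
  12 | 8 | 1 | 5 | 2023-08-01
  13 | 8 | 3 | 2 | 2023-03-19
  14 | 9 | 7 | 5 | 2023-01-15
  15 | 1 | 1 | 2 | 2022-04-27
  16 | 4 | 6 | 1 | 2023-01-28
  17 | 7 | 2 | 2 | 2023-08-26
SELECT product_id, COUNT(*) AS order_count FROM orders GROUP BY product_id HAVING COUNT(*) >= 2

Execution result:
product_id | order_count
1 | 7
3 | 2
4 | 2
6 | 2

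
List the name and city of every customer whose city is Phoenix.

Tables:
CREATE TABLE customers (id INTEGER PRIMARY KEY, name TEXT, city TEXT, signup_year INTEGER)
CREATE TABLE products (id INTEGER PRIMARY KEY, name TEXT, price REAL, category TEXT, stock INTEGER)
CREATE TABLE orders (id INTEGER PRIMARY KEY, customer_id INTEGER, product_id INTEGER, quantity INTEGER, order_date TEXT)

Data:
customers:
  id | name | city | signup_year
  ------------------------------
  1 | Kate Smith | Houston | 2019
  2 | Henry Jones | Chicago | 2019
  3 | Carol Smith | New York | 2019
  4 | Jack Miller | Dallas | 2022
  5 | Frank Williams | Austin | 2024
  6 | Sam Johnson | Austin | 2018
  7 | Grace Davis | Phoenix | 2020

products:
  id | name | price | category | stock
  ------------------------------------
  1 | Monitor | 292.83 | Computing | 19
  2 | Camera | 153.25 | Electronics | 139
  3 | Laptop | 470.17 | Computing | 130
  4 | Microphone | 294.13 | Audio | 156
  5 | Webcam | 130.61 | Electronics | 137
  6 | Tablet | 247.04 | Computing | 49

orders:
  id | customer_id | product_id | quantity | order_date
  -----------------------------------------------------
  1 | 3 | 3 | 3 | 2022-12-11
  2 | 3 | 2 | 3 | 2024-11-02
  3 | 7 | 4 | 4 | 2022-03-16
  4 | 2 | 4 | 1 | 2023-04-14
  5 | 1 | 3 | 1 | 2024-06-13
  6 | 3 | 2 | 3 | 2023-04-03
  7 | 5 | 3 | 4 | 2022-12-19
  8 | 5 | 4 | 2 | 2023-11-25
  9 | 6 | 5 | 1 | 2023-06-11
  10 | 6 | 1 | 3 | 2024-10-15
SELECT name, city FROM customers WHERE city = 'Phoenix'

Execution result:
name | city
Grace Davis | Phoenix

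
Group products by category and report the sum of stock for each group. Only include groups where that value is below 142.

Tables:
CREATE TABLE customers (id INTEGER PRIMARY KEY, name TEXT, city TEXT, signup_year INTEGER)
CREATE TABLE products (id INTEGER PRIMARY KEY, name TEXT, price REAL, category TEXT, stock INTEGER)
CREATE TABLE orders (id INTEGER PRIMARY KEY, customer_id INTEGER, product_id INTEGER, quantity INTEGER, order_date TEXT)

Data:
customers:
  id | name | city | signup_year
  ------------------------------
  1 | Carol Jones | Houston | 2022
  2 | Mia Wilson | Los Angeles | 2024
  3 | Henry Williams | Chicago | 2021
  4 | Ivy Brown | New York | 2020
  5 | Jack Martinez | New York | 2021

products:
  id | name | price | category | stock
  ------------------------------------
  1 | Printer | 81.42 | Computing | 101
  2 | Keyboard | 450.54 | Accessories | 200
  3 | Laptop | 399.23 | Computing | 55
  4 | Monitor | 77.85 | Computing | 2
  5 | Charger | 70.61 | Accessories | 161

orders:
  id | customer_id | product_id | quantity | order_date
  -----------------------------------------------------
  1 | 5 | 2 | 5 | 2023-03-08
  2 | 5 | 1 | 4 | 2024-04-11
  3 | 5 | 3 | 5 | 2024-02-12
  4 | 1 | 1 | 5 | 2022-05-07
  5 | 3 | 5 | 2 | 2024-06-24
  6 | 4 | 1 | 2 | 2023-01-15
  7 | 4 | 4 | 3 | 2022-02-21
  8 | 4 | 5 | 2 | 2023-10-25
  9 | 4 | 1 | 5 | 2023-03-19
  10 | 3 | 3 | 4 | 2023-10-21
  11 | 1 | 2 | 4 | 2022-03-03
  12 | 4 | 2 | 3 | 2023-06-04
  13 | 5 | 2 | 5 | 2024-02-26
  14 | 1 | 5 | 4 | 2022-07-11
SELECT category, SUM(stock) AS sum_stock FROM products GROUP BY category HAVING SUM(stock) < 142

Execution result:
(no rows)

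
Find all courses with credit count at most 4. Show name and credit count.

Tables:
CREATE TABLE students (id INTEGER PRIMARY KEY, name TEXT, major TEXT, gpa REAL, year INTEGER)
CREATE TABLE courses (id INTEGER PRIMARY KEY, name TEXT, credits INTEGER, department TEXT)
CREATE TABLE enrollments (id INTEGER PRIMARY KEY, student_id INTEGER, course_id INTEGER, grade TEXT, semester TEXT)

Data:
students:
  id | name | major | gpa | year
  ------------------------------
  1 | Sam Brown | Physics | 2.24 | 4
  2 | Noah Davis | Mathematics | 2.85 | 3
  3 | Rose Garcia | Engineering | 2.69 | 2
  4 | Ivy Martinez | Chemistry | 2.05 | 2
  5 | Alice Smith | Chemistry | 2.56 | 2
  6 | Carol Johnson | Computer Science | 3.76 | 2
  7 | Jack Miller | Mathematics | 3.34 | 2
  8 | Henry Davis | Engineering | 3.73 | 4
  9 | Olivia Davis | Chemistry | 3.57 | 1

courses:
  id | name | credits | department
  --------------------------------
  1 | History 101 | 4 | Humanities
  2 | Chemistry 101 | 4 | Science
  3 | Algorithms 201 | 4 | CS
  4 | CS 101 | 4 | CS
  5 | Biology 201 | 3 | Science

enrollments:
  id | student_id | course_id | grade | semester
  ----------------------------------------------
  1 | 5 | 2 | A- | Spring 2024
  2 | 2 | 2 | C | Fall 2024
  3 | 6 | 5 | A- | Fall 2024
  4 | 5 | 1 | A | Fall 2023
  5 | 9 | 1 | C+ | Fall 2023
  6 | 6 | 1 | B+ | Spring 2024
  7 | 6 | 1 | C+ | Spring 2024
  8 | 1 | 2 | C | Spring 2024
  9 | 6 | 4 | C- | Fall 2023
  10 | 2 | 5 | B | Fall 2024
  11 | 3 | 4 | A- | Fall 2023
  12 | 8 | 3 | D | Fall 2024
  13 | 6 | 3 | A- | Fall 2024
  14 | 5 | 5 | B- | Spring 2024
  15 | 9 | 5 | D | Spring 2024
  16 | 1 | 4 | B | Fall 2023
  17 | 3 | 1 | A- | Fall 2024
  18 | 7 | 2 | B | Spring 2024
SELECT name, credits FROM courses WHERE credits <= 4

Execution result:
name | credits
History 101 | 4
Chemistry 101 | 4
Algorithms 201 | 4
CS 101 | 4
Biology 201 | 3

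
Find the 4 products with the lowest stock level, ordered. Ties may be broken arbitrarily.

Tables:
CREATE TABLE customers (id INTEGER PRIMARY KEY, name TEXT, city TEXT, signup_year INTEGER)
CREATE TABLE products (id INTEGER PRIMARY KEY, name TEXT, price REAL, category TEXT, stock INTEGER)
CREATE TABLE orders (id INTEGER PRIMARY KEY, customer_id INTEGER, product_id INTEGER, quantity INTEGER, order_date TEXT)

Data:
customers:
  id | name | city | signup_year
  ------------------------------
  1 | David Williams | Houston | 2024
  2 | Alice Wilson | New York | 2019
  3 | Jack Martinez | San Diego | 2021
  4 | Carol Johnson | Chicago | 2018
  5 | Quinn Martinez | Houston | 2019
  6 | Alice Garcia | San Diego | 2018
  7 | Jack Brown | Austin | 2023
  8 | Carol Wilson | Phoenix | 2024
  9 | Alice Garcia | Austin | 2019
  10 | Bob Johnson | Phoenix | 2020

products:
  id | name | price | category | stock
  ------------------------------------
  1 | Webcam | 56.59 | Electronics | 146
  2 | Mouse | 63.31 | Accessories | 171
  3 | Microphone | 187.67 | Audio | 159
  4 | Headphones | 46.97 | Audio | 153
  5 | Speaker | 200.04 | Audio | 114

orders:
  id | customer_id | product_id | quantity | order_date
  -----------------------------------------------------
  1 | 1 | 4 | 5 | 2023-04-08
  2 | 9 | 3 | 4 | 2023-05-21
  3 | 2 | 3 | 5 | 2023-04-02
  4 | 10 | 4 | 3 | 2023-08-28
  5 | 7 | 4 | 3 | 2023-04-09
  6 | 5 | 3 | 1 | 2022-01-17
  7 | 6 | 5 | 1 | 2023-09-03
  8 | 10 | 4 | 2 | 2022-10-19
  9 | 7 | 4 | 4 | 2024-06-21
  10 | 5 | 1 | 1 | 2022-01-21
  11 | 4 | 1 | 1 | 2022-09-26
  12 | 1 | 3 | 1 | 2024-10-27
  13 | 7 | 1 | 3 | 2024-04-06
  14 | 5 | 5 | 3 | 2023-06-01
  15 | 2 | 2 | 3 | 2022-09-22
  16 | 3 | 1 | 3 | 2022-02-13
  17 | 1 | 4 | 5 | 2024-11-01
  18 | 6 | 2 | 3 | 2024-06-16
SELECT name, stock FROM products ORDER BY stock ASC LIMIT 4

Execution result:
name | stock
Speaker | 114
Webcam | 146
Headphones | 153
Microphone | 159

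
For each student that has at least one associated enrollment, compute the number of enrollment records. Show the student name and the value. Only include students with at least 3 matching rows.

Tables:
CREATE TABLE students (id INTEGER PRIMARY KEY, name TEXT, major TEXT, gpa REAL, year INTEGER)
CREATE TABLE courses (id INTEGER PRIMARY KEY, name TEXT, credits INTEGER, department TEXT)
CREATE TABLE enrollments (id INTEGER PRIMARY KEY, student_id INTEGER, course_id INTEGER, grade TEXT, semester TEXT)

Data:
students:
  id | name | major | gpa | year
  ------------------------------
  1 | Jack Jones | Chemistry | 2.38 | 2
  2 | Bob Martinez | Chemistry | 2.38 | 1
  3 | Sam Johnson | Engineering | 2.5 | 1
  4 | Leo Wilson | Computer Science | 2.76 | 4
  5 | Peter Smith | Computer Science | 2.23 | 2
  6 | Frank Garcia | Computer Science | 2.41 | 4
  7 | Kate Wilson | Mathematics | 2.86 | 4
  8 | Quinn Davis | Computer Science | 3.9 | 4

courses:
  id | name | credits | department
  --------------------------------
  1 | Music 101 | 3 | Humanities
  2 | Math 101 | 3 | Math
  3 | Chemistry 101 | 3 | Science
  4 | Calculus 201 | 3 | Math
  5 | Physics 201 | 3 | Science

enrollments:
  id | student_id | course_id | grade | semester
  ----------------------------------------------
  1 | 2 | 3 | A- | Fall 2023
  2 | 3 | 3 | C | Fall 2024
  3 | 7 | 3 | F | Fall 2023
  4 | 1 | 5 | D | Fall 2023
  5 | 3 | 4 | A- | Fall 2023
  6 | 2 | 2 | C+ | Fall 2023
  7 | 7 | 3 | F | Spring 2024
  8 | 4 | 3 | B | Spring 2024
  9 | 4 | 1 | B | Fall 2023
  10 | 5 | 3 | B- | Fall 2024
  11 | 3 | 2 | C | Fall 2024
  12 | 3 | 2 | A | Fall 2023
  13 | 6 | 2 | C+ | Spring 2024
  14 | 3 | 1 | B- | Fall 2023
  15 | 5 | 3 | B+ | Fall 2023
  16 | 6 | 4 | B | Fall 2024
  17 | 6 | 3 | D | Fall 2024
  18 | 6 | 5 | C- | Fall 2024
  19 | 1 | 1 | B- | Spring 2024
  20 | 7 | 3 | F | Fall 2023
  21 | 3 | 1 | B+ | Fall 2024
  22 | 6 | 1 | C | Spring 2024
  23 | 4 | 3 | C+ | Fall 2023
SELECT p.name, COUNT(*) AS n FROM enrollments c JOIN students p ON c.student_id = p.id GROUP BY p.id, p.name HAVING COUNT(*) >= 3

Execution result:
name | n
Sam Johnson | 6
Leo Wilson | 3
Frank Garcia | 5
Kate Wilson | 3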